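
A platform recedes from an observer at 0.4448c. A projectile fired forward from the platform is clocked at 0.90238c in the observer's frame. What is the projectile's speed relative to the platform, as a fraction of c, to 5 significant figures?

u' ≈ 0.76439c

Inverse velocity addition: u' = (u − v)/(1 − uv/c²)
= (0.90238 − 0.4448)/(1 − 0.90238×0.4448) = 0.45758/0.5986214 = 0.76439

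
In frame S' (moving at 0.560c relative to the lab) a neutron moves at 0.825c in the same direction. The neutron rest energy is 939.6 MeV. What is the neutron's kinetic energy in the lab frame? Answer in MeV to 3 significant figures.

K ≈ 1990 MeV

u_lab = (0.825 + 0.560)/(1 + 0.825×0.560) = 0.947332
γ = 1/√(1 − 0.947332²) = 3.1225
K = (γ − 1)m₀c² = (3.1225 − 1) × 939.6 = 2.1225 × 939.6 = 1990 MeV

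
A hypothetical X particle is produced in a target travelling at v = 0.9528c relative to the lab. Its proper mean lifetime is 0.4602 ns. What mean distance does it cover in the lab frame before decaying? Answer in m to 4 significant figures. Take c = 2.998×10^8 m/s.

d ≈ 0.4330 m

γ = 1/√(1 − 0.9528²) = 3.29382
Dilated lifetime: Δt = γτ₀ = 3.29382 × 0.4602 ns = 1.51582 ns
d = vΔt = 0.9528c × 1.51582 ns = 2.85649×10^8 m/s × 1.51582×10^-9 s = 0.4330 m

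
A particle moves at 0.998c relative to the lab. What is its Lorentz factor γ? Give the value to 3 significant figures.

γ ≈ 15.8

γ = 1/√(1 − β²) = 1/√(1 − 0.998²) = 1/√(0.0039960) = 15.8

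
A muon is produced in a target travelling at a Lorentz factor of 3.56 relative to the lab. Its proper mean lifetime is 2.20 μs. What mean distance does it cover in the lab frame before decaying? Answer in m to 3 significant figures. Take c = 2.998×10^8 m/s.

β = √(1 − 1/γ²) = √(1 − 1/3.56²) = 0.95974
Dilated lifetime: Δt = γτ₀ = 3.56 × 2.20 μs = 7.8320 μs
d = vΔt = 0.95974c × 7.8320 μs = 2.8773×10^8 m/s × 7.8320×10^-6 s = 2250 m

d ≈ 2250 m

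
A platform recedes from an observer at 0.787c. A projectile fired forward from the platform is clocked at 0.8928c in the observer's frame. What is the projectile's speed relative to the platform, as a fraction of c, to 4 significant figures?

u' ≈ 0.3558c

Inverse velocity addition: u' = (u − v)/(1 − uv/c²)
= (0.8928 − 0.787)/(1 − 0.8928×0.787) = 0.1058/0.297366 = 0.3558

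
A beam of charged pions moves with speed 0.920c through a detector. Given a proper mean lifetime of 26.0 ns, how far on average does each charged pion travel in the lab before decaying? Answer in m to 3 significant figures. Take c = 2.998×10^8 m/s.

d ≈ 18.3 m

γ = 1/√(1 − 0.920²) = 2.5516
Dilated lifetime: Δt = γτ₀ = 2.5516 × 26.0 ns = 66.340 ns
d = vΔt = 0.920c × 66.340 ns = 2.7582×10^8 m/s × 6.6340×10^-8 s = 18.3 m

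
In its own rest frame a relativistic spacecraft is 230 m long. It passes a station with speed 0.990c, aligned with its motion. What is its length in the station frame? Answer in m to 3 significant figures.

L ≈ 32.4 m

γ = 1/√(1 − 0.990²) = 7.0888
Length contraction: L = L₀/γ = 230/7.0888 = 32.4 m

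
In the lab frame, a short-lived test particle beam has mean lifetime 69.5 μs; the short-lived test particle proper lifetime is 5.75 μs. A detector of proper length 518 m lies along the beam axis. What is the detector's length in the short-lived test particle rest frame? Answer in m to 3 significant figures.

Time dilation ⇒ γ = Δt/τ₀ = 69.5/5.75 = 12.087
Length contraction: L = L₀/γ = 518/12.087 = 42.9 m

L ≈ 42.9 m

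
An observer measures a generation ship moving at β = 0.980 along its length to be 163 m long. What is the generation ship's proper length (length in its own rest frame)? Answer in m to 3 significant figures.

L₀ ≈ 819 m

γ = 1/√(1 − 0.980²) = 5.0252
L₀ = γL = 5.0252 × 163 = 819 m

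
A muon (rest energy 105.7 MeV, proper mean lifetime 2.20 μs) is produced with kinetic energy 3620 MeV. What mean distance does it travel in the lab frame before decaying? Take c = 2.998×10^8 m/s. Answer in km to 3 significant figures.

d ≈ 23.2 km

γ = 1 + K/(m₀c²) = 1 + 3620/105.7 = 35.248
β = √(1 − 1/γ²) = 0.99960
Dilated lifetime: γτ₀ = 35.248 × 2.20 μs = 77.545 μs
d = βc·γτ₀ = 0.99960 × (2.998×10^8 m/s) × 7.7545×10^-5 s = 23.2 km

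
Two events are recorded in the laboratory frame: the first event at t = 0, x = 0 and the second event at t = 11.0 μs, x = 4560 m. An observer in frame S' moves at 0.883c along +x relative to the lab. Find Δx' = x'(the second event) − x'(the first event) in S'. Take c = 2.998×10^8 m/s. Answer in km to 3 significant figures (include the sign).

Δx' ≈ 3.51 km

γ = 1/√(1 − 0.883²) = 2.1305
Δx' = γ(Δx − vΔt) = 2.1305 × (4560 m − 0.883×(2.998×10^8 m/s)×11.0×10^-6 s)
= 2.1305 × (1648.0 m) = 3.51 km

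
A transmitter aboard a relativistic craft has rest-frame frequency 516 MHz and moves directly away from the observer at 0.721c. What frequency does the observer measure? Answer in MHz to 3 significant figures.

f_obs ≈ 208 MHz

Relativistic Doppler: f_obs = f_src √((1−β)/(1+β))
= 516 × √(0.27900/1.7210) = 516 × 0.40264 = 208 MHz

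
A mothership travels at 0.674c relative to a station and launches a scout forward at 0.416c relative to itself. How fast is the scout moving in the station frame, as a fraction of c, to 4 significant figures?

u ≈ 0.8513c

Compose boost 2: (0.416 + 0.674)/(1 + 0.416×0.674) = 1.090/1.28038 = 0.8513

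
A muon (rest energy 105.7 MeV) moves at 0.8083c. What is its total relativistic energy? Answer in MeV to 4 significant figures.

E ≈ 179.5 MeV

γ = 1/√(1 − 0.8083²) = 1.69845
E = γm₀c² = 1.69845 × 105.7 MeV = 179.5 MeV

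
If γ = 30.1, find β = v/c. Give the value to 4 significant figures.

β = √(1 − 1/γ²) = √(1 − 1/30.1²) = √(0.998896) = 0.9994

β ≈ 0.9994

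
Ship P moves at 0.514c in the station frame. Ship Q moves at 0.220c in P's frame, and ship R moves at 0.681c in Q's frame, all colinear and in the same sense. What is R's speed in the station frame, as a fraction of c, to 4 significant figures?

Compose boost 2: (0.220 + 0.514)/(1 + 0.220×0.514) = 0.7340/1.11308 = 0.659431
Compose boost 3: (0.681 + 0.659431)/(1 + 0.681×0.659431) = 1.34043/1.44907 = 0.9250

u ≈ 0.9250c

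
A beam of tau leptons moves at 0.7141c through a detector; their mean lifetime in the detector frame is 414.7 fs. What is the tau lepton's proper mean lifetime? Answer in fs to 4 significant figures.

γ = 1/√(1 − 0.7141²) = 1.42848
Proper time: τ₀ = Δt/γ = 414.7/1.42848 = 290.3 fs

τ₀ ≈ 290.3 fs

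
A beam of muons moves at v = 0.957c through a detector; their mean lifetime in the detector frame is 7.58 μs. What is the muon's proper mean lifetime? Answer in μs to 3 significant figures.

τ₀ ≈ 2.20 μs

γ = 1/√(1 − 0.957²) = 3.4472
Proper time: τ₀ = Δt/γ = 7.58/3.4472 = 2.20 μs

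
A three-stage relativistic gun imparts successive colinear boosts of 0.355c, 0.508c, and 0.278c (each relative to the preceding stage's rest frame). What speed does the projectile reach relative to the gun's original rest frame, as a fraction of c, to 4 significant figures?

u ≈ 0.8387c

Compose boost 2: (0.508 + 0.355)/(1 + 0.508×0.355) = 0.8630/1.18034 = 0.731145
Compose boost 3: (0.278 + 0.731145)/(1 + 0.278×0.731145) = 1.00915/1.20326 = 0.8387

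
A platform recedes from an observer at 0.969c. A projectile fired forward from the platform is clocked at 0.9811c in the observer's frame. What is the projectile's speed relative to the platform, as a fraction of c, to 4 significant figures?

u' ≈ 0.2454c

Inverse velocity addition: u' = (u − v)/(1 − uv/c²)
= (0.9811 − 0.969)/(1 − 0.9811×0.969) = 0.01210/0.0493141 = 0.2454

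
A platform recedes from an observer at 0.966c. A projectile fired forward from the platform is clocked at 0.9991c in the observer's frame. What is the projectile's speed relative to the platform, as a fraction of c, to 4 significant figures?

Inverse velocity addition: u' = (u − v)/(1 − uv/c²)
= (0.9991 − 0.966)/(1 − 0.9991×0.966) = 0.03310/0.0348694 = 0.9493

u' ≈ 0.9493c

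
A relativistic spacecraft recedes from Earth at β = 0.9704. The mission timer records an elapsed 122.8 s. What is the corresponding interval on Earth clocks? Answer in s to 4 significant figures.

γ = 1/√(1 − 0.9704²) = 4.14073
Time dilation: Δt = γτ₀ = 4.14073 × 122.8 s = 508.5 s

Δt ≈ 508.5 s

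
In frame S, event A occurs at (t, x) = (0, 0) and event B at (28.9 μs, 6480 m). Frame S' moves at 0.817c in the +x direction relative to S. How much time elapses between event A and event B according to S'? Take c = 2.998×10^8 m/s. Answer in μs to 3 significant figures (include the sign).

γ = 1/√(1 − 0.817²) = 1.7342
Δt' = γ(Δt − vΔx/c²) = 1.7342 × (28.9 μs − 0.817×6480 m / (2.998×10^8 m/s))
= 1.7342 × (11.241 μs) = 19.5 μs

Δt' ≈ 19.5 μs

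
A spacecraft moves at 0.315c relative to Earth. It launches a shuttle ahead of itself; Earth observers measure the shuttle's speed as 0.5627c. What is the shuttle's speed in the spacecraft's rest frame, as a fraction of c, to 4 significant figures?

u' ≈ 0.3011c

Inverse velocity addition: u' = (u − v)/(1 − uv/c²)
= (0.5627 − 0.315)/(1 − 0.5627×0.315) = 0.2477/0.822750 = 0.3011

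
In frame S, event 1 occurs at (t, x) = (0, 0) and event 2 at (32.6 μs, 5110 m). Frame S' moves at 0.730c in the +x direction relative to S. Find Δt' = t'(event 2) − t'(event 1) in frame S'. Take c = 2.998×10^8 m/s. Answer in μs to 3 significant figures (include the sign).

Δt' ≈ 29.5 μs

γ = 1/√(1 − 0.730²) = 1.4632
Δt' = γ(Δt − vΔx/c²) = 1.4632 × (32.6 μs − 0.730×5110 m / (2.998×10^8 m/s))
= 1.4632 × (20.157 μs) = 29.5 μs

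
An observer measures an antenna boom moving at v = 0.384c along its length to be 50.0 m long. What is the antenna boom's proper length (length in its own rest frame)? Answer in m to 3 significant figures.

L₀ ≈ 54.2 m

γ = 1/√(1 − 0.384²) = 1.0830
L₀ = γL = 1.0830 × 50.0 = 54.2 m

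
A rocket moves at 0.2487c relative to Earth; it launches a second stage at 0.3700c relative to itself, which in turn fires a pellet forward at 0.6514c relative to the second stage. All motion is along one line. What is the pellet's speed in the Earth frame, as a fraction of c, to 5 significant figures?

u ≈ 0.88964c

Compose boost 2: (0.3700 + 0.2487)/(1 + 0.3700×0.2487) = 0.61870/1.092019 = 0.5665652
Compose boost 3: (0.6514 + 0.5665652)/(1 + 0.6514×0.5665652) = 1.217965/1.369061 = 0.88964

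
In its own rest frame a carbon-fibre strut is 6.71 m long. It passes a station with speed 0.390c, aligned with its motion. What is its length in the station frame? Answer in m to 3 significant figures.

L ≈ 6.18 m

γ = 1/√(1 − 0.390²) = 1.0860
Length contraction: L = L₀/γ = 6.71/1.0860 = 6.18 m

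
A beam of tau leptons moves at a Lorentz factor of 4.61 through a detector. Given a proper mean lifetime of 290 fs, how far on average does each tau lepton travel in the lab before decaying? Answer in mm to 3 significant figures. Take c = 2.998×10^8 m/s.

β = √(1 − 1/γ²) = √(1 − 1/4.61²) = 0.97619
Dilated lifetime: Δt = γτ₀ = 4.61 × 290 fs = 1336.9 fs
d = vΔt = 0.97619c × 1336.9 fs = 2.9266×10^8 m/s × 1.3369×10^-12 s = 0.391 mm

d ≈ 0.391 mm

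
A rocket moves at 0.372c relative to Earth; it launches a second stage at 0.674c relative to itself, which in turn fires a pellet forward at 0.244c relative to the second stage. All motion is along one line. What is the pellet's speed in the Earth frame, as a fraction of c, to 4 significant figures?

Compose boost 2: (0.674 + 0.372)/(1 + 0.674×0.372) = 1.046/1.25073 = 0.836313
Compose boost 3: (0.244 + 0.836313)/(1 + 0.244×0.836313) = 1.08031/1.20406 = 0.8972

u ≈ 0.8972c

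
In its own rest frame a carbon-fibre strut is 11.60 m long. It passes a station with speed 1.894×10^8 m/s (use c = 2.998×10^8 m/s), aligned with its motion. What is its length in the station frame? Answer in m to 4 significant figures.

β = v/c = 1.894×10^8 / 2.998×10^8 = 0.631755
γ = 1/√(1 − 0.631755²) = 1.29004
Length contraction: L = L₀/γ = 11.60/1.29004 = 8.992 m

L ≈ 8.992 m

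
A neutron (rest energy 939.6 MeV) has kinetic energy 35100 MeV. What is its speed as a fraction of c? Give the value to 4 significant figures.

β ≈ 0.9997

γ = 1 + K/(m₀c²) = 1 + 35100/939.6 = 38.3563
β = √(1 − 1/γ²) = 0.9997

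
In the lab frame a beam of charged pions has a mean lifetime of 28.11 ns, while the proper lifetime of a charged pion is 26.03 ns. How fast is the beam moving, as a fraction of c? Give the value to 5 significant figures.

γ = Δt/τ₀ = 28.11/26.03 = 1.079908
β = √(1 − 1/γ²) = √(1 − 1/1.079908²) = 0.37751

β ≈ 0.37751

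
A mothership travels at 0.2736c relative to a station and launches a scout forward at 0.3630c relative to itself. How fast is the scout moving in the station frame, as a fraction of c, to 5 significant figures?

Compose boost 2: (0.3630 + 0.2736)/(1 + 0.3630×0.2736) = 0.63660/1.099317 = 0.57909

u ≈ 0.57909c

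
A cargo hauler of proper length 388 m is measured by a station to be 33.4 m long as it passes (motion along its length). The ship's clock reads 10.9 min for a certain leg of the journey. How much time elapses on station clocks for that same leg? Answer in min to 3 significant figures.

Δt ≈ 127 min

Length contraction ⇒ γ = L₀/L = 388/33.4 = 11.617
Time dilation: Δt = γτ₀ = 11.617 × 10.9 min = 127 min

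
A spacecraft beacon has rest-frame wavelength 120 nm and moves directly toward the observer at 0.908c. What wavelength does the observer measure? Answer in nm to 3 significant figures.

λ_obs ≈ 26.4 nm

Relativistic Doppler: λ_obs = λ_src √((1−β)/(1+β))
= 120 × √(0.092000/1.9080) = 120 × 0.21959 = 26.4 nm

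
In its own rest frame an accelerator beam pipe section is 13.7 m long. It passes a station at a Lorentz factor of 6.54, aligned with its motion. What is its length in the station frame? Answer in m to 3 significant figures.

L ≈ 2.09 m

γ = 6.54 (given)
Length contraction: L = L₀/γ = 13.7/6.54 = 2.09 m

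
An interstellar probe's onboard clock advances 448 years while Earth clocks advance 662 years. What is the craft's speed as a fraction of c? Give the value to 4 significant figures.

γ = Δt/τ₀ = 662/448 = 1.47768
β = √(1 − 1/γ²) = √(1 − 1/1.47768²) = 0.7362

β ≈ 0.7362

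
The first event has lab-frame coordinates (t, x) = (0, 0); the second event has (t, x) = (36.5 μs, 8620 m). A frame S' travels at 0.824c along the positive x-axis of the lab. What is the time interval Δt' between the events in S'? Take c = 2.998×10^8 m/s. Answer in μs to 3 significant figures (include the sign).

γ = 1/√(1 − 0.824²) = 1.7649
Δt' = γ(Δt − vΔx/c²) = 1.7649 × (36.5 μs − 0.824×8620 m / (2.998×10^8 m/s))
= 1.7649 × (12.808 μs) = 22.6 μs

Δt' ≈ 22.6 μs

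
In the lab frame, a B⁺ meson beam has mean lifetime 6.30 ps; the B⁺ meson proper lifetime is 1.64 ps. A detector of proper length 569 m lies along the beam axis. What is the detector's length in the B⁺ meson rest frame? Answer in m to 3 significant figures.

Time dilation ⇒ γ = Δt/τ₀ = 6.30/1.64 = 3.8415
Length contraction: L = L₀/γ = 569/3.8415 = 148 m

L ≈ 148 m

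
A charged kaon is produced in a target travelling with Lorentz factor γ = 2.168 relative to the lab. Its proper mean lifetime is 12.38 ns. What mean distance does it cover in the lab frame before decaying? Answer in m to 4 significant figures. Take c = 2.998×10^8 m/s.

β = √(1 − 1/γ²) = √(1 − 1/2.168²) = 0.887268
Dilated lifetime: Δt = γτ₀ = 2.168 × 12.38 ns = 26.8398 ns
d = vΔt = 0.887268c × 26.8398 ns = 2.66003×10^8 m/s × 2.68398×10^-8 s = 7.139 m

d ≈ 7.139 m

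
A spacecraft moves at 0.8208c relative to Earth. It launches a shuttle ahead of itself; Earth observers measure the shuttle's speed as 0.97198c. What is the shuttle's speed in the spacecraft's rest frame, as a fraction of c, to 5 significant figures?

u' ≈ 0.74768c

Inverse velocity addition: u' = (u − v)/(1 − uv/c²)
= (0.97198 − 0.8208)/(1 − 0.97198×0.8208) = 0.15118/0.2021988 = 0.74768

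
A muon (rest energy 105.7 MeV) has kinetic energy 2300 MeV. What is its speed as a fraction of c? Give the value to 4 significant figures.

β ≈ 0.9990

γ = 1 + K/(m₀c²) = 1 + 2300/105.7 = 22.7597
β = √(1 − 1/γ²) = 0.9990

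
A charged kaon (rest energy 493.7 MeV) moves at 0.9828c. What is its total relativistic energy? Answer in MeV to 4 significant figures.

γ = 1/√(1 − 0.9828²) = 5.41497
E = γm₀c² = 5.41497 × 493.7 MeV = 2673 MeV

E ≈ 2673 MeV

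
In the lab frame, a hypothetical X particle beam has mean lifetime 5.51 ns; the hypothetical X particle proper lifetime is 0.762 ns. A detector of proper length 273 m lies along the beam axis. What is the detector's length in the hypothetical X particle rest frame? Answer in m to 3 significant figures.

L ≈ 37.8 m

Time dilation ⇒ γ = Δt/τ₀ = 5.51/0.762 = 7.2310
Length contraction: L = L₀/γ = 273/7.2310 = 37.8 m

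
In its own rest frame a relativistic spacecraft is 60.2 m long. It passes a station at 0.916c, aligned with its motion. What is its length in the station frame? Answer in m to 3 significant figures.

γ = 1/√(1 − 0.916²) = 2.4927
Length contraction: L = L₀/γ = 60.2/2.4927 = 24.2 m

L ≈ 24.2 m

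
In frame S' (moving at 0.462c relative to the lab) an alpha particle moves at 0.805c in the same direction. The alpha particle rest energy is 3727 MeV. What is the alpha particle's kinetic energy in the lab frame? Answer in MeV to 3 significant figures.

u_lab = (0.805 + 0.462)/(1 + 0.805×0.462) = 0.923530
γ = 1/√(1 − 0.923530²) = 2.6074
K = (γ − 1)m₀c² = (2.6074 − 1) × 3727 = 1.6074 × 3727 = 5990 MeV

K ≈ 5990 MeV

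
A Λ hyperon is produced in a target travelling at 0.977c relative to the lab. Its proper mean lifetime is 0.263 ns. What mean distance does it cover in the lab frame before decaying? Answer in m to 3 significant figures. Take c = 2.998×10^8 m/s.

γ = 1/√(1 − 0.977²) = 4.6896
Dilated lifetime: Δt = γτ₀ = 4.6896 × 0.263 ns = 1.2334 ns
d = vΔt = 0.977c × 1.2334 ns = 2.9290×10^8 m/s × 1.2334×10^-9 s = 0.361 m

d ≈ 0.361 m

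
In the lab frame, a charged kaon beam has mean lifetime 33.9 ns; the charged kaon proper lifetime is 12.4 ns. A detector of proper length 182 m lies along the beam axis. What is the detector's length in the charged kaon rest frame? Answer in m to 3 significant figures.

Time dilation ⇒ γ = Δt/τ₀ = 33.9/12.4 = 2.7339
Length contraction: L = L₀/γ = 182/2.7339 = 66.6 m

L ≈ 66.6 m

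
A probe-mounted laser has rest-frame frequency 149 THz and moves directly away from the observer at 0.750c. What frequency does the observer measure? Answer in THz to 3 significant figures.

Relativistic Doppler: f_obs = f_src √((1−β)/(1+β))
= 149 × √(0.25000/1.7500) = 149 × 0.37796 = 56.3 THz

f_obs ≈ 56.3 THz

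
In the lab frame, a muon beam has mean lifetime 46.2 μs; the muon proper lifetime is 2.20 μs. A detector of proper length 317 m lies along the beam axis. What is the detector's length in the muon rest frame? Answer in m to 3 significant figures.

Time dilation ⇒ γ = Δt/τ₀ = 46.2/2.20 = 21.000
Length contraction: L = L₀/γ = 317/21.000 = 15.1 m

L ≈ 15.1 m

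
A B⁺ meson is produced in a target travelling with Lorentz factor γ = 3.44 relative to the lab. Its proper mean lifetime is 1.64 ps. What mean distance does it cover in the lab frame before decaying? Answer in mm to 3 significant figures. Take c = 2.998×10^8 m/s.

β = √(1 − 1/γ²) = √(1 − 1/3.44²) = 0.95681
Dilated lifetime: Δt = γτ₀ = 3.44 × 1.64 ps = 5.6416 ps
d = vΔt = 0.95681c × 5.6416 ps = 2.8685×10^8 m/s × 5.6416×10^-12 s = 1.62 mm

d ≈ 1.62 mm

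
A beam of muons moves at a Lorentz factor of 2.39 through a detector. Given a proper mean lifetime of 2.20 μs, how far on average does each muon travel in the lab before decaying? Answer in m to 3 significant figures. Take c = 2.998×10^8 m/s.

d ≈ 1430 m

β = √(1 − 1/γ²) = √(1 − 1/2.39²) = 0.90826
Dilated lifetime: Δt = γτ₀ = 2.39 × 2.20 μs = 5.2580 μs
d = vΔt = 0.90826c × 5.2580 μs = 2.7230×10^8 m/s × 5.2580×10^-6 s = 1430 m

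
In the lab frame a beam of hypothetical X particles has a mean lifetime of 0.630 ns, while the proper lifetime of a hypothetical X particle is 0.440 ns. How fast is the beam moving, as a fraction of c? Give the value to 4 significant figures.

β ≈ 0.7157

γ = Δt/τ₀ = 0.630/0.440 = 1.43182
β = √(1 − 1/γ²) = √(1 − 1/1.43182²) = 0.7157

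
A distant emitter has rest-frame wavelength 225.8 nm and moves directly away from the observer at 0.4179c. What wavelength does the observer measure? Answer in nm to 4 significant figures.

Relativistic Doppler: λ_obs = λ_src √((1+β)/(1−β))
= 225.8 × √(1.41790/0.582100) = 225.8 × 1.56072 = 352.4 nm

λ_obs ≈ 352.4 nm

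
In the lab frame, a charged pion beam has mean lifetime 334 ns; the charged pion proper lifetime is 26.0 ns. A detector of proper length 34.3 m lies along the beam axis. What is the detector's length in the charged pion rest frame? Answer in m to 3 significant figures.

Time dilation ⇒ γ = Δt/τ₀ = 334/26.0 = 12.846
Length contraction: L = L₀/γ = 34.3/12.846 = 2.67 m

L ≈ 2.67 m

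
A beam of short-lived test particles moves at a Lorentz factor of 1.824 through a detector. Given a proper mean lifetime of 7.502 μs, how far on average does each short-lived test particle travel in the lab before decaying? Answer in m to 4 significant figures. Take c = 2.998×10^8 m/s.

d ≈ 3431 m

β = √(1 − 1/γ²) = √(1 − 1/1.824²) = 0.836317
Dilated lifetime: Δt = γτ₀ = 1.824 × 7.502 μs = 13.6836 μs
d = vΔt = 0.836317c × 13.6836 μs = 2.50728×10^8 m/s × 1.36836×10^-5 s = 3431 m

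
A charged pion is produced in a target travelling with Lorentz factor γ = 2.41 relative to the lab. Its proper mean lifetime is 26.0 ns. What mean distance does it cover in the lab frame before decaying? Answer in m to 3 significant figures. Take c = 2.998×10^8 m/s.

β = √(1 − 1/γ²) = √(1 − 1/2.41²) = 0.90985
Dilated lifetime: Δt = γτ₀ = 2.41 × 26.0 ns = 62.660 ns
d = vΔt = 0.90985c × 62.660 ns = 2.7277×10^8 m/s × 6.2660×10^-8 s = 17.1 m

d ≈ 17.1 m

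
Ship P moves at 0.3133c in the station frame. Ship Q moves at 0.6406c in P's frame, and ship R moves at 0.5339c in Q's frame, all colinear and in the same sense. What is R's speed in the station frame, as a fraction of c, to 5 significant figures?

Compose boost 2: (0.6406 + 0.3133)/(1 + 0.6406×0.3133) = 0.95390/1.200700 = 0.7944532
Compose boost 3: (0.5339 + 0.7944532)/(1 + 0.5339×0.7944532) = 1.328353/1.424159 = 0.93273

u ≈ 0.93273c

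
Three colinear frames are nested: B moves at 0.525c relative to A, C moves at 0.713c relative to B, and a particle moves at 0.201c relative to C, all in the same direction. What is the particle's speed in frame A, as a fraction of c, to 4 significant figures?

u ≈ 0.9329c

Compose boost 2: (0.713 + 0.525)/(1 + 0.713×0.525) = 1.238/1.37433 = 0.900806
Compose boost 3: (0.201 + 0.900806)/(1 + 0.201×0.900806) = 1.10181/1.18106 = 0.9329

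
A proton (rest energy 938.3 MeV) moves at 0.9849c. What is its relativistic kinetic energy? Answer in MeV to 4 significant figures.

K ≈ 4482 MeV

γ = 1/√(1 − 0.9849²) = 5.77620
K = (γ − 1)m₀c² = (5.77620 − 1) × 938.3 MeV = 4.77620 × 938.3 MeV = 4482 MeV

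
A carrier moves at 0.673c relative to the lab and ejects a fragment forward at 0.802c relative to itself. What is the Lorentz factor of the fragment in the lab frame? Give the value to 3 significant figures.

u_lab = (0.802 + 0.673)/(1 + 0.802×0.673) = 1.475/1.53975 = 0.957950
γ = 1/√(1 − 0.957950²) = 3.49

γ ≈ 3.49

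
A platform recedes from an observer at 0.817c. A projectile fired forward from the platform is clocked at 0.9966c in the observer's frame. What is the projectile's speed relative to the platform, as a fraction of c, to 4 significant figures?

Inverse velocity addition: u' = (u − v)/(1 − uv/c²)
= (0.9966 − 0.817)/(1 − 0.9966×0.817) = 0.1796/0.185778 = 0.9667

u' ≈ 0.9667c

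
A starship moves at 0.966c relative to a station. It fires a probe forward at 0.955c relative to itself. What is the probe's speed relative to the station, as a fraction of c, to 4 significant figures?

Relativistic velocity addition: u = (u' + v)/(1 + u'v/c²)
= (0.955 + 0.966)/(1 + 0.955×0.966) = 1.921/1.92253 = 0.9992

u ≈ 0.9992c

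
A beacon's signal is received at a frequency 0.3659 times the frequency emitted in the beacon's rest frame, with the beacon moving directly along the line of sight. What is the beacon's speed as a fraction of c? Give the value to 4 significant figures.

β ≈ 0.7639

f_obs/f_src = √((1−β)/(1+β)) = 0.3659  ⇒  (1−β)/(1+β) = 0.133883
β = |1 − D²|/(1 + D²) = |1 − 0.133883|/(1 + 0.133883) = 0.7639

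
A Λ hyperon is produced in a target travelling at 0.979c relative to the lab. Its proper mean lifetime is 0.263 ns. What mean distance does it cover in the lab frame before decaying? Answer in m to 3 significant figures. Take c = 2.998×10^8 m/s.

d ≈ 0.379 m

γ = 1/√(1 − 0.979²) = 4.9053
Dilated lifetime: Δt = γτ₀ = 4.9053 × 0.263 ns = 1.2901 ns
d = vΔt = 0.979c × 1.2901 ns = 2.9350×10^8 m/s × 1.2901×10^-9 s = 0.379 m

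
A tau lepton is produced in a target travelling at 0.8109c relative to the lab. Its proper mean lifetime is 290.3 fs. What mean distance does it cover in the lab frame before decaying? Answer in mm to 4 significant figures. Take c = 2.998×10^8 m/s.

γ = 1/√(1 − 0.8109²) = 1.70886
Dilated lifetime: Δt = γτ₀ = 1.70886 × 290.3 fs = 496.083 fs
d = vΔt = 0.8109c × 496.083 fs = 2.43108×10^8 m/s × 4.96083×10^-13 s = 0.1206 mm

d ≈ 0.1206 mm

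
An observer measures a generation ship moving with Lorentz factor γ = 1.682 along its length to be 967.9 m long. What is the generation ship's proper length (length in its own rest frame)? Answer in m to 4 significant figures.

L₀ ≈ 1628 m

γ = 1.682 (given)
L₀ = γL = 1.682 × 967.9 = 1628 m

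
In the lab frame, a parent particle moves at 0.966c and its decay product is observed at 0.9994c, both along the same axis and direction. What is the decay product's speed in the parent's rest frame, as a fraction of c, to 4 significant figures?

u' ≈ 0.9659c

Inverse velocity addition: u' = (u − v)/(1 − uv/c²)
= (0.9994 − 0.966)/(1 − 0.9994×0.966) = 0.03340/0.0345796 = 0.9659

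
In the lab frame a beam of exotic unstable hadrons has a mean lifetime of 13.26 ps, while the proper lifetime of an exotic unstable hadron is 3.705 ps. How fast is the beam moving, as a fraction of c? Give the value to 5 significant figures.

β ≈ 0.96017

γ = Δt/τ₀ = 13.26/3.705 = 3.578947
β = √(1 − 1/γ²) = √(1 − 1/3.578947²) = 0.96017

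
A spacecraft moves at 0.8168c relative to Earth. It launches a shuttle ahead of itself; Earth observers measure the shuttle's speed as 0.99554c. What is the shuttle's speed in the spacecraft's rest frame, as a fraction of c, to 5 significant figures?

Inverse velocity addition: u' = (u − v)/(1 − uv/c²)
= (0.99554 − 0.8168)/(1 − 0.99554×0.8168) = 0.17874/0.1868429 = 0.95663

u' ≈ 0.95663c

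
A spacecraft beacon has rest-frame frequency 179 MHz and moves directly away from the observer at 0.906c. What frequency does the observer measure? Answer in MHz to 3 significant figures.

Relativistic Doppler: f_obs = f_src √((1−β)/(1+β))
= 179 × √(0.094000/1.9060) = 179 × 0.22208 = 39.8 MHz

f_obs ≈ 39.8 MHz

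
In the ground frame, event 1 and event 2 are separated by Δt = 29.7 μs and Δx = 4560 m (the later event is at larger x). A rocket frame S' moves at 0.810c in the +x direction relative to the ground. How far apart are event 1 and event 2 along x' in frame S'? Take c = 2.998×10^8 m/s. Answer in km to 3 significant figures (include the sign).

γ = 1/√(1 − 0.810²) = 1.7052
Δx' = γ(Δx − vΔt) = 1.7052 × (4560 m − 0.810×(2.998×10^8 m/s)×29.7×10^-6 s)
= 1.7052 × (-2652.3 m) = -4.52 km

Δx' ≈ -4.52 km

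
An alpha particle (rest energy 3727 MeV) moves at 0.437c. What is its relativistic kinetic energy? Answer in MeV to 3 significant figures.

K ≈ 417 MeV

γ = 1/√(1 − 0.437²) = 1.1118
K = (γ − 1)m₀c² = (1.1118 − 1) × 3727 MeV = 0.11178 × 3727 MeV = 417 MeV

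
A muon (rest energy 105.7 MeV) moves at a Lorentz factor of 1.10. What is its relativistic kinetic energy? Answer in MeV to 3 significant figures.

γ = 1.10 (given)
K = (γ − 1)m₀c² = (1.10 − 1) × 105.7 MeV = 0.10000 × 105.7 MeV = 10.6 MeV

K ≈ 10.6 MeV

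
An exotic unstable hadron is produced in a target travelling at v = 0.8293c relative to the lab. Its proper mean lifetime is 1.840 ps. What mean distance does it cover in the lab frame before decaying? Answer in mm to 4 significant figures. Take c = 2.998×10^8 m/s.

γ = 1/√(1 − 0.8293²) = 1.78954
Dilated lifetime: Δt = γτ₀ = 1.78954 × 1.840 ps = 3.29275 ps
d = vΔt = 0.8293c × 3.29275 ps = 2.48624×10^8 m/s × 3.29275×10^-12 s = 0.8187 mm

d ≈ 0.8187 mm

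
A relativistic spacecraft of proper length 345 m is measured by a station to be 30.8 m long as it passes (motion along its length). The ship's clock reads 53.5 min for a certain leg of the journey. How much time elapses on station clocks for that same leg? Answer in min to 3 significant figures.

Δt ≈ 599 min

Length contraction ⇒ γ = L₀/L = 345/30.8 = 11.201
Time dilation: Δt = γτ₀ = 11.201 × 53.5 min = 599 min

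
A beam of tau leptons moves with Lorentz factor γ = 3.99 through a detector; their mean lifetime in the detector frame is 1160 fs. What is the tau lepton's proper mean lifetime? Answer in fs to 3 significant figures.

γ = 3.99 (given)
Proper time: τ₀ = Δt/γ = 1160/3.99 = 291 fs

τ₀ ≈ 291 fs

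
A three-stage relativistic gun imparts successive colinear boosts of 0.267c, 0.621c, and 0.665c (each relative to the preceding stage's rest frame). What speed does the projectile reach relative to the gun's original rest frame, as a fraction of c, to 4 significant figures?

u ≈ 0.9470c

Compose boost 2: (0.621 + 0.267)/(1 + 0.621×0.267) = 0.8880/1.16581 = 0.761704
Compose boost 3: (0.665 + 0.761704)/(1 + 0.665×0.761704) = 1.42670/1.50653 = 0.9470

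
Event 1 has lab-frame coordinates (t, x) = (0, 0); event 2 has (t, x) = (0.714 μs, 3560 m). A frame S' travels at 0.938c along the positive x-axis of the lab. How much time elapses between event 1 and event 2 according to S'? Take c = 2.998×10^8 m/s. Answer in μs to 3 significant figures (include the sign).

γ = 1/√(1 − 0.938²) = 2.8849
Δt' = γ(Δt − vΔx/c²) = 2.8849 × (0.714 μs − 0.938×3560 m / (2.998×10^8 m/s))
= 2.8849 × (-10.424 μs) = -30.1 μs

Δt' ≈ -30.1 μs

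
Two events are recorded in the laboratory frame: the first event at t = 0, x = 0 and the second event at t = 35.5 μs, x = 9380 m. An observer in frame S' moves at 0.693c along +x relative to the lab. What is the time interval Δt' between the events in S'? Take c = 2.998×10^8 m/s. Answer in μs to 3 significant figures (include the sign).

Δt' ≈ 19.2 μs

γ = 1/√(1 − 0.693²) = 1.3871
Δt' = γ(Δt − vΔx/c²) = 1.3871 × (35.5 μs − 0.693×9380 m / (2.998×10^8 m/s))
= 1.3871 × (13.818 μs) = 19.2 μs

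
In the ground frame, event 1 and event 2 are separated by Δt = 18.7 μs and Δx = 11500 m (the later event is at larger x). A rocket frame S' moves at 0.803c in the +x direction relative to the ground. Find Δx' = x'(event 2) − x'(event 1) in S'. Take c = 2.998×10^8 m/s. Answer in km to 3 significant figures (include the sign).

Δx' ≈ 11.7 km

γ = 1/√(1 − 0.803²) = 1.6779
Δx' = γ(Δx − vΔt) = 1.6779 × (11500 m − 0.803×(2.998×10^8 m/s)×18.7×10^-6 s)
= 1.6779 × (6998.2 m) = 11.7 km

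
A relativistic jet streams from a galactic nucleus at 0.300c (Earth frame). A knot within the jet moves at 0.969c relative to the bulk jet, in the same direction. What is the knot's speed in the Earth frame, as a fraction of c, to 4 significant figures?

Relativistic velocity addition: u = (u' + v)/(1 + u'v/c²)
= (0.969 + 0.300)/(1 + 0.969×0.300) = 1.269/1.29070 = 0.9832

u ≈ 0.9832c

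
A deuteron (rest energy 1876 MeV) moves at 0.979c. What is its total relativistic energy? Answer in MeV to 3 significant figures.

γ = 1/√(1 − 0.979²) = 4.9053
E = γm₀c² = 4.9053 × 1876 MeV = 9200 MeV

E ≈ 9200 MeV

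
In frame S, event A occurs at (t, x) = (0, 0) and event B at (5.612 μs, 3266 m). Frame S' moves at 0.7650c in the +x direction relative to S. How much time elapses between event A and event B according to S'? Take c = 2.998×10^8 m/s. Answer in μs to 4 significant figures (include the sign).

Δt' ≈ -4.226 μs

γ = 1/√(1 − 0.7650²) = 1.55272
Δt' = γ(Δt − vΔx/c²) = 1.55272 × (5.612 μs − 0.7650×3266 m / (2.998×10^8 m/s))
= 1.55272 × (-2.72186 μs) = -4.226 μs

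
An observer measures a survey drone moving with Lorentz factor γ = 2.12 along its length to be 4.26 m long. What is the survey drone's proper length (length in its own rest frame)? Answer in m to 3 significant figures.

γ = 2.12 (given)
L₀ = γL = 2.12 × 4.26 = 9.03 m

L₀ ≈ 9.03 m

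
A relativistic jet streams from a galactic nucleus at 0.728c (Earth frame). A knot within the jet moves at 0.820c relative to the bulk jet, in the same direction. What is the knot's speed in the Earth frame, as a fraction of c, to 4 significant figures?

Relativistic velocity addition: u = (u' + v)/(1 + u'v/c²)
= (0.820 + 0.728)/(1 + 0.820×0.728) = 1.548/1.59696 = 0.9693

u ≈ 0.9693c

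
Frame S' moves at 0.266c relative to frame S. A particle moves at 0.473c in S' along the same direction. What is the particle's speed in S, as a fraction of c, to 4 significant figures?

u ≈ 0.6564c

Relativistic velocity addition: u = (u' + v)/(1 + u'v/c²)
= (0.473 + 0.266)/(1 + 0.473×0.266) = 0.7390/1.12582 = 0.6564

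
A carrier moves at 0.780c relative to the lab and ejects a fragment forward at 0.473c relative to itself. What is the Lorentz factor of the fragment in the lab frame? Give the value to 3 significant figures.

γ ≈ 2.48

u_lab = (0.473 + 0.780)/(1 + 0.473×0.780) = 1.253/1.36894 = 0.915307
γ = 1/√(1 − 0.915307²) = 2.48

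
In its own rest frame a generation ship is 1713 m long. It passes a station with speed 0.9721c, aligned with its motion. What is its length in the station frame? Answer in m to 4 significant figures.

γ = 1/√(1 − 0.9721²) = 4.26318
Length contraction: L = L₀/γ = 1713/4.26318 = 401.8 m

L ≈ 401.8 m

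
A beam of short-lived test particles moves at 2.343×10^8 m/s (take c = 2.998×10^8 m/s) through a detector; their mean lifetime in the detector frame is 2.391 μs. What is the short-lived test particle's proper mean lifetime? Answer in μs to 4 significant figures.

β = v/c = 2.343×10^8 / 2.998×10^8 = 0.781521
γ = 1/√(1 − 0.781521²) = 1.60288
Proper time: τ₀ = Δt/γ = 2.391/1.60288 = 1.492 μs

τ₀ ≈ 1.492 μs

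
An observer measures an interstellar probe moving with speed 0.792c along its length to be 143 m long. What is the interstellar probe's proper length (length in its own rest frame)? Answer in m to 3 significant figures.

γ = 1/√(1 − 0.792²) = 1.6379
L₀ = γL = 1.6379 × 143 = 234 m

L₀ ≈ 234 m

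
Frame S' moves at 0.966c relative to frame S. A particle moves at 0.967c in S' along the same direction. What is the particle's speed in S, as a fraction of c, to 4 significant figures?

u ≈ 0.9994c

Relativistic velocity addition: u = (u' + v)/(1 + u'v/c²)
= (0.967 + 0.966)/(1 + 0.967×0.966) = 1.933/1.93412 = 0.9994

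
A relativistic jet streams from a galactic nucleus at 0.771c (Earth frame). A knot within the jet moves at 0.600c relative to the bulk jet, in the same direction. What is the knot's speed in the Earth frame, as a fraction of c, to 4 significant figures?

u ≈ 0.9374c

Relativistic velocity addition: u = (u' + v)/(1 + u'v/c²)
= (0.600 + 0.771)/(1 + 0.600×0.771) = 1.371/1.46260 = 0.9374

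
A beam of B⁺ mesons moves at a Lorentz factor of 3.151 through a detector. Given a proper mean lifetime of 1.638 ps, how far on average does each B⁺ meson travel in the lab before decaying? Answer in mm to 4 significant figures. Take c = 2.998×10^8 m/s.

β = √(1 − 1/γ²) = √(1 − 1/3.151²) = 0.948305
Dilated lifetime: Δt = γτ₀ = 3.151 × 1.638 ps = 5.16134 ps
d = vΔt = 0.948305c × 5.16134 ps = 2.84302×10^8 m/s × 5.16134×10^-12 s = 1.467 mm

d ≈ 1.467 mm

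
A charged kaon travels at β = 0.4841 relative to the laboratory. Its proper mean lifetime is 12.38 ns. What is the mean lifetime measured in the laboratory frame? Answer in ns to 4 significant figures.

Δt ≈ 14.15 ns

γ = 1/√(1 − 0.4841²) = 1.14284
Time dilation: Δt = γτ₀ = 1.14284 × 12.38 ns = 14.15 ns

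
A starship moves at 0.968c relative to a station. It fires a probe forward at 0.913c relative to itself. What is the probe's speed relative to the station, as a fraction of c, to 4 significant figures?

Relativistic velocity addition: u = (u' + v)/(1 + u'v/c²)
= (0.913 + 0.968)/(1 + 0.913×0.968) = 1.881/1.88378 = 0.9985

u ≈ 0.9985c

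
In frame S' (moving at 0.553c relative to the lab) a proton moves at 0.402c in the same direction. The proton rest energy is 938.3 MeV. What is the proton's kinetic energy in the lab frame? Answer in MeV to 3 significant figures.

K ≈ 565 MeV

u_lab = (0.402 + 0.553)/(1 + 0.402×0.553) = 0.781310
γ = 1/√(1 − 0.781310²) = 1.6022
K = (γ − 1)m₀c² = (1.6022 − 1) × 938.3 = 0.60220 × 938.3 = 565 MeV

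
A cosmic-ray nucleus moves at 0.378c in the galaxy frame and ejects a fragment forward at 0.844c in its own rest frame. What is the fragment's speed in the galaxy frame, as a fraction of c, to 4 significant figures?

Compose boost 2: (0.844 + 0.378)/(1 + 0.844×0.378) = 1.222/1.31903 = 0.9264

u ≈ 0.9264c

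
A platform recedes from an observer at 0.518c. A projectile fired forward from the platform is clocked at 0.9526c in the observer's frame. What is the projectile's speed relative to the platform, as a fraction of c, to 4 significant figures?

u' ≈ 0.8580c

Inverse velocity addition: u' = (u − v)/(1 − uv/c²)
= (0.9526 − 0.518)/(1 − 0.9526×0.518) = 0.4346/0.506553 = 0.8580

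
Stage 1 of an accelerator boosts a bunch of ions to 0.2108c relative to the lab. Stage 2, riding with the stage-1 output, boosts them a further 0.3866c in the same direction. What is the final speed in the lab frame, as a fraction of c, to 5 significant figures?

u ≈ 0.55238c

Compose boost 2: (0.3866 + 0.2108)/(1 + 0.3866×0.2108) = 0.59740/1.081495 = 0.55238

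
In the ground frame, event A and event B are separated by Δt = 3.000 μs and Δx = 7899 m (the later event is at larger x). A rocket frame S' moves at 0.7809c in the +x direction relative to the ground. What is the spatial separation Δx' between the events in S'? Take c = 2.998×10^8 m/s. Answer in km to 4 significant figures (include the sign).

γ = 1/√(1 − 0.7809²) = 1.60088
Δx' = γ(Δx − vΔt) = 1.60088 × (7899 m − 0.7809×(2.998×10^8 m/s)×3.000×10^-6 s)
= 1.60088 × (7196.66 m) = 11.52 km

Δx' ≈ 11.52 km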